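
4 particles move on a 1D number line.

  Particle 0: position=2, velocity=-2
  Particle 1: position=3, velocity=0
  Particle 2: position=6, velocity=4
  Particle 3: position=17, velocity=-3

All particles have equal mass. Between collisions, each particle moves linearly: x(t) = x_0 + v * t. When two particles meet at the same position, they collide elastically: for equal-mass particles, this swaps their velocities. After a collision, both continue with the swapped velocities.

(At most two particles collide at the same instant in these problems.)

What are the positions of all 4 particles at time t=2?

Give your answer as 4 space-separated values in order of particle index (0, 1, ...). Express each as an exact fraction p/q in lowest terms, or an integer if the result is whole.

Answer: -2 3 11 14

Derivation:
Collision at t=11/7: particles 2 and 3 swap velocities; positions: p0=-8/7 p1=3 p2=86/7 p3=86/7; velocities now: v0=-2 v1=0 v2=-3 v3=4
Advance to t=2 (no further collisions before then); velocities: v0=-2 v1=0 v2=-3 v3=4; positions = -2 3 11 14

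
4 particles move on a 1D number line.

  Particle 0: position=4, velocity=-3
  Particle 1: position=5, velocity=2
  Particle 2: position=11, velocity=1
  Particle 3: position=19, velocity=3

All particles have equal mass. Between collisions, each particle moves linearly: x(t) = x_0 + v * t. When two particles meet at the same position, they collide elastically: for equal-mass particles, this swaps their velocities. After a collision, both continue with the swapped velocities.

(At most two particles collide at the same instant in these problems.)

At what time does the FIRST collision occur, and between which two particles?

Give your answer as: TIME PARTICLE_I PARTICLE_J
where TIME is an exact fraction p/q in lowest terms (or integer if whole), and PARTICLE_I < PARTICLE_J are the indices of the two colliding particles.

Answer: 6 1 2

Derivation:
Pair (0,1): pos 4,5 vel -3,2 -> not approaching (rel speed -5 <= 0)
Pair (1,2): pos 5,11 vel 2,1 -> gap=6, closing at 1/unit, collide at t=6
Pair (2,3): pos 11,19 vel 1,3 -> not approaching (rel speed -2 <= 0)
Earliest collision: t=6 between 1 and 2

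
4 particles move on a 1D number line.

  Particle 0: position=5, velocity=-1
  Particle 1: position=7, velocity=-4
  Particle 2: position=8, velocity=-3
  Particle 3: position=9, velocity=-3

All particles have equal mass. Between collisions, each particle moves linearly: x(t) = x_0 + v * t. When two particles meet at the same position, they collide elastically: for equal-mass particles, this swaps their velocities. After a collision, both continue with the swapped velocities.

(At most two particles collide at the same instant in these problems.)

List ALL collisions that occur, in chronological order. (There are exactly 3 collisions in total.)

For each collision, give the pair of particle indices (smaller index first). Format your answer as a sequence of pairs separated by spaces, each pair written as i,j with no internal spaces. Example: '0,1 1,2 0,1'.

Collision at t=2/3: particles 0 and 1 swap velocities; positions: p0=13/3 p1=13/3 p2=6 p3=7; velocities now: v0=-4 v1=-1 v2=-3 v3=-3
Collision at t=3/2: particles 1 and 2 swap velocities; positions: p0=1 p1=7/2 p2=7/2 p3=9/2; velocities now: v0=-4 v1=-3 v2=-1 v3=-3
Collision at t=2: particles 2 and 3 swap velocities; positions: p0=-1 p1=2 p2=3 p3=3; velocities now: v0=-4 v1=-3 v2=-3 v3=-1

Answer: 0,1 1,2 2,3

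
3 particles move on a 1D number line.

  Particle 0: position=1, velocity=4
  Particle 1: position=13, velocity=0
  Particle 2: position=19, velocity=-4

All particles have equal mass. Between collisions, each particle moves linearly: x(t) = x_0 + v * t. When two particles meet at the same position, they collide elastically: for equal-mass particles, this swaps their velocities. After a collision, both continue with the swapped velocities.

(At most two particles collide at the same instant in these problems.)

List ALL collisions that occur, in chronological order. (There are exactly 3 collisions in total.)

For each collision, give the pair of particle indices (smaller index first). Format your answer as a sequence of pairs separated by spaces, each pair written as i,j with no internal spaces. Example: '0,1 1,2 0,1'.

Collision at t=3/2: particles 1 and 2 swap velocities; positions: p0=7 p1=13 p2=13; velocities now: v0=4 v1=-4 v2=0
Collision at t=9/4: particles 0 and 1 swap velocities; positions: p0=10 p1=10 p2=13; velocities now: v0=-4 v1=4 v2=0
Collision at t=3: particles 1 and 2 swap velocities; positions: p0=7 p1=13 p2=13; velocities now: v0=-4 v1=0 v2=4

Answer: 1,2 0,1 1,2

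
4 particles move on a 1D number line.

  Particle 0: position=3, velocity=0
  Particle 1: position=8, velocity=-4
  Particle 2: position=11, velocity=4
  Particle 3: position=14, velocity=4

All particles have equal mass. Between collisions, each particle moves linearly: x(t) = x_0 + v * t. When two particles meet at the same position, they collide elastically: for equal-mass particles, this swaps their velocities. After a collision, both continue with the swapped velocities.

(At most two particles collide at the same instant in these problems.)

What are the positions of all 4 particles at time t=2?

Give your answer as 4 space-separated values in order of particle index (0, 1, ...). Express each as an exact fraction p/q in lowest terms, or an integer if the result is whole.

Collision at t=5/4: particles 0 and 1 swap velocities; positions: p0=3 p1=3 p2=16 p3=19; velocities now: v0=-4 v1=0 v2=4 v3=4
Advance to t=2 (no further collisions before then); velocities: v0=-4 v1=0 v2=4 v3=4; positions = 0 3 19 22

Answer: 0 3 19 22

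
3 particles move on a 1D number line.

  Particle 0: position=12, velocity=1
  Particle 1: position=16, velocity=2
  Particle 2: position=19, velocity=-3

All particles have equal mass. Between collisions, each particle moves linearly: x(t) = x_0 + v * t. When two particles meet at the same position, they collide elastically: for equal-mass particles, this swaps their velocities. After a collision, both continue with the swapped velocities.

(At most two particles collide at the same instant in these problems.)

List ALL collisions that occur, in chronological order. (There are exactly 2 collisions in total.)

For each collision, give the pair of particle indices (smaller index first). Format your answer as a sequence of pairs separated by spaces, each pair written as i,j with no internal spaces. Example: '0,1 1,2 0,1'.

Answer: 1,2 0,1

Derivation:
Collision at t=3/5: particles 1 and 2 swap velocities; positions: p0=63/5 p1=86/5 p2=86/5; velocities now: v0=1 v1=-3 v2=2
Collision at t=7/4: particles 0 and 1 swap velocities; positions: p0=55/4 p1=55/4 p2=39/2; velocities now: v0=-3 v1=1 v2=2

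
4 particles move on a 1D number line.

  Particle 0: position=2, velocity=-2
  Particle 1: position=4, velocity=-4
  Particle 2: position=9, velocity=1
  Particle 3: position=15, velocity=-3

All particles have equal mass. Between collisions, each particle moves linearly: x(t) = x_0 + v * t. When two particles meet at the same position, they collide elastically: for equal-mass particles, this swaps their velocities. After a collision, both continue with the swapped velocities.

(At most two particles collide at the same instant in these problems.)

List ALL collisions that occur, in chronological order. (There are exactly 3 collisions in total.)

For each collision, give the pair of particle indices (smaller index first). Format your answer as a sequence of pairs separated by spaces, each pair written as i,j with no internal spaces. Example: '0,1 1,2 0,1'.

Answer: 0,1 2,3 1,2

Derivation:
Collision at t=1: particles 0 and 1 swap velocities; positions: p0=0 p1=0 p2=10 p3=12; velocities now: v0=-4 v1=-2 v2=1 v3=-3
Collision at t=3/2: particles 2 and 3 swap velocities; positions: p0=-2 p1=-1 p2=21/2 p3=21/2; velocities now: v0=-4 v1=-2 v2=-3 v3=1
Collision at t=13: particles 1 and 2 swap velocities; positions: p0=-48 p1=-24 p2=-24 p3=22; velocities now: v0=-4 v1=-3 v2=-2 v3=1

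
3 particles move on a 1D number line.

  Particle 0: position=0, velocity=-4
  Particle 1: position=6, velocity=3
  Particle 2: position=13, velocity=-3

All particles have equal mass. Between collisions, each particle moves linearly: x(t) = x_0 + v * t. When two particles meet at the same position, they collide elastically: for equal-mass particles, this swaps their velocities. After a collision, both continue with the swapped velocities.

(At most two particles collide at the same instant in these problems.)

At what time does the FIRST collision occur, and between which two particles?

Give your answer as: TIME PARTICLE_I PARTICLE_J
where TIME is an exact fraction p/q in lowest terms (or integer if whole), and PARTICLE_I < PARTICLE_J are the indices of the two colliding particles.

Pair (0,1): pos 0,6 vel -4,3 -> not approaching (rel speed -7 <= 0)
Pair (1,2): pos 6,13 vel 3,-3 -> gap=7, closing at 6/unit, collide at t=7/6
Earliest collision: t=7/6 between 1 and 2

Answer: 7/6 1 2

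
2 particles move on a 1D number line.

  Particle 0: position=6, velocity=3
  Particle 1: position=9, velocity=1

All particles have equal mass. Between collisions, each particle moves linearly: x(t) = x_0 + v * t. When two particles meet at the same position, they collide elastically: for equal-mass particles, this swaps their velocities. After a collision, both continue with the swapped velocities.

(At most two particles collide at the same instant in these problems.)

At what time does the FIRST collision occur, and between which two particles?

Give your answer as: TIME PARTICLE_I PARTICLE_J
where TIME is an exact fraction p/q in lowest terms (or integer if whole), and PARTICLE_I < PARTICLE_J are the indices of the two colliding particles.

Answer: 3/2 0 1

Derivation:
Pair (0,1): pos 6,9 vel 3,1 -> gap=3, closing at 2/unit, collide at t=3/2
Earliest collision: t=3/2 between 0 and 1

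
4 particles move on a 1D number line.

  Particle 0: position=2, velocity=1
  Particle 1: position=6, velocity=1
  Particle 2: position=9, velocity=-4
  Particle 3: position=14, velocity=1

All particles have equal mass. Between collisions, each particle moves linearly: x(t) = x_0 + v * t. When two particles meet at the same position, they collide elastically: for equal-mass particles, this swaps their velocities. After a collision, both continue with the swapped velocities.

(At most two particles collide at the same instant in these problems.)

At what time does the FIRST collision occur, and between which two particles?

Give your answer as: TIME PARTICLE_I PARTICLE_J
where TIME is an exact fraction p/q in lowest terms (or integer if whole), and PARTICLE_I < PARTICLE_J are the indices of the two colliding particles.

Answer: 3/5 1 2

Derivation:
Pair (0,1): pos 2,6 vel 1,1 -> not approaching (rel speed 0 <= 0)
Pair (1,2): pos 6,9 vel 1,-4 -> gap=3, closing at 5/unit, collide at t=3/5
Pair (2,3): pos 9,14 vel -4,1 -> not approaching (rel speed -5 <= 0)
Earliest collision: t=3/5 between 1 and 2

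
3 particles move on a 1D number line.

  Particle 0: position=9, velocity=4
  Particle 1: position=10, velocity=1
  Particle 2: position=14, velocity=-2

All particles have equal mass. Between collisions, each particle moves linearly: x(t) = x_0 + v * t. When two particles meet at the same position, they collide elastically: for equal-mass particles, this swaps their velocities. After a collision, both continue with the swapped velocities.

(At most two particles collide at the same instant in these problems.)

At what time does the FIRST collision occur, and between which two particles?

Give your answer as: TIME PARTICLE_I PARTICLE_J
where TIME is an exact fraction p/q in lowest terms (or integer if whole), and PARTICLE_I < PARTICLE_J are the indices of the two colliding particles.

Pair (0,1): pos 9,10 vel 4,1 -> gap=1, closing at 3/unit, collide at t=1/3
Pair (1,2): pos 10,14 vel 1,-2 -> gap=4, closing at 3/unit, collide at t=4/3
Earliest collision: t=1/3 between 0 and 1

Answer: 1/3 0 1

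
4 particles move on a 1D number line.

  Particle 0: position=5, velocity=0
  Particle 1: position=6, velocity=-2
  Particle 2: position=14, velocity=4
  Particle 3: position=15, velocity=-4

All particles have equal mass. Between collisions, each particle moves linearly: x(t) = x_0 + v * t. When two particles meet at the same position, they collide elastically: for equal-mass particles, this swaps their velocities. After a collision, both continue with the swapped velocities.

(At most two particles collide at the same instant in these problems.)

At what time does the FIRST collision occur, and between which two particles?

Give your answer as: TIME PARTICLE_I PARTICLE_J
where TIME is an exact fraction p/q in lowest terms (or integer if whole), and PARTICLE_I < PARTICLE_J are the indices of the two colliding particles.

Answer: 1/8 2 3

Derivation:
Pair (0,1): pos 5,6 vel 0,-2 -> gap=1, closing at 2/unit, collide at t=1/2
Pair (1,2): pos 6,14 vel -2,4 -> not approaching (rel speed -6 <= 0)
Pair (2,3): pos 14,15 vel 4,-4 -> gap=1, closing at 8/unit, collide at t=1/8
Earliest collision: t=1/8 between 2 and 3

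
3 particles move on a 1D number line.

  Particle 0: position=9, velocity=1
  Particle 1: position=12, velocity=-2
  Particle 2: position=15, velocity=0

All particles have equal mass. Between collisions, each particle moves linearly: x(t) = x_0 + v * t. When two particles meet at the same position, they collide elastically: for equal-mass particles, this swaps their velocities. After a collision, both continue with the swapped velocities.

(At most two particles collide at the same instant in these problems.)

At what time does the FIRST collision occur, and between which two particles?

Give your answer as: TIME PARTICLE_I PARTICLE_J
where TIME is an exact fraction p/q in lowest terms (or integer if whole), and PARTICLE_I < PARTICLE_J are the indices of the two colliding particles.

Pair (0,1): pos 9,12 vel 1,-2 -> gap=3, closing at 3/unit, collide at t=1
Pair (1,2): pos 12,15 vel -2,0 -> not approaching (rel speed -2 <= 0)
Earliest collision: t=1 between 0 and 1

Answer: 1 0 1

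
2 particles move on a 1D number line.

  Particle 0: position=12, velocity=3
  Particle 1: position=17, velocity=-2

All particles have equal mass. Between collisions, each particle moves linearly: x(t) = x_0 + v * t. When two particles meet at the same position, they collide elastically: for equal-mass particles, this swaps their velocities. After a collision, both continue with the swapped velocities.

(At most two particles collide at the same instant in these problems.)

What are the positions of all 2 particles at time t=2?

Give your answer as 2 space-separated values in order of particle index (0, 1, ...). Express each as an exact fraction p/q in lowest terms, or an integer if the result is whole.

Collision at t=1: particles 0 and 1 swap velocities; positions: p0=15 p1=15; velocities now: v0=-2 v1=3
Advance to t=2 (no further collisions before then); velocities: v0=-2 v1=3; positions = 13 18

Answer: 13 18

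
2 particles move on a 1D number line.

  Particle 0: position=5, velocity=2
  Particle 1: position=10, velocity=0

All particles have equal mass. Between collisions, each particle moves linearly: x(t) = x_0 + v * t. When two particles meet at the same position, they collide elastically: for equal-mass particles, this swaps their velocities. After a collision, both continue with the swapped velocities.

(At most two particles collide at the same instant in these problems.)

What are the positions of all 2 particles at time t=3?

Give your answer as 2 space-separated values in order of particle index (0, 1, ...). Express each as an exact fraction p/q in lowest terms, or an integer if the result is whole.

Answer: 10 11

Derivation:
Collision at t=5/2: particles 0 and 1 swap velocities; positions: p0=10 p1=10; velocities now: v0=0 v1=2
Advance to t=3 (no further collisions before then); velocities: v0=0 v1=2; positions = 10 11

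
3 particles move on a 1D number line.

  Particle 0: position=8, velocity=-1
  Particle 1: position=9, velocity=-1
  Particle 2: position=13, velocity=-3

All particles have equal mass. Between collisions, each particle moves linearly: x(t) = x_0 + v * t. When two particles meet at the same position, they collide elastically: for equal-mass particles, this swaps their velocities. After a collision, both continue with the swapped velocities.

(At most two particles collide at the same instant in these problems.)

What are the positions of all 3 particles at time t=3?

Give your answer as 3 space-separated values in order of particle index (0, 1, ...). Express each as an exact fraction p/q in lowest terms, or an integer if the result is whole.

Collision at t=2: particles 1 and 2 swap velocities; positions: p0=6 p1=7 p2=7; velocities now: v0=-1 v1=-3 v2=-1
Collision at t=5/2: particles 0 and 1 swap velocities; positions: p0=11/2 p1=11/2 p2=13/2; velocities now: v0=-3 v1=-1 v2=-1
Advance to t=3 (no further collisions before then); velocities: v0=-3 v1=-1 v2=-1; positions = 4 5 6

Answer: 4 5 6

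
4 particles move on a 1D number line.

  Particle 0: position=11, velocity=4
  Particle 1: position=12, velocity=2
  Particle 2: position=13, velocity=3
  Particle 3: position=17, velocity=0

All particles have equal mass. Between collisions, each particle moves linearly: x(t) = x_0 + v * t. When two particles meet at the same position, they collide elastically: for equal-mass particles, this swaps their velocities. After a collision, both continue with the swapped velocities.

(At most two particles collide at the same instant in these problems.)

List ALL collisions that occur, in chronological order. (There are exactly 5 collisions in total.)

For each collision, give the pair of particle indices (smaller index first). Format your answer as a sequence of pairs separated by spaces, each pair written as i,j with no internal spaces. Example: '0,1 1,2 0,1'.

Answer: 0,1 2,3 1,2 2,3 0,1

Derivation:
Collision at t=1/2: particles 0 and 1 swap velocities; positions: p0=13 p1=13 p2=29/2 p3=17; velocities now: v0=2 v1=4 v2=3 v3=0
Collision at t=4/3: particles 2 and 3 swap velocities; positions: p0=44/3 p1=49/3 p2=17 p3=17; velocities now: v0=2 v1=4 v2=0 v3=3
Collision at t=3/2: particles 1 and 2 swap velocities; positions: p0=15 p1=17 p2=17 p3=35/2; velocities now: v0=2 v1=0 v2=4 v3=3
Collision at t=2: particles 2 and 3 swap velocities; positions: p0=16 p1=17 p2=19 p3=19; velocities now: v0=2 v1=0 v2=3 v3=4
Collision at t=5/2: particles 0 and 1 swap velocities; positions: p0=17 p1=17 p2=41/2 p3=21; velocities now: v0=0 v1=2 v2=3 v3=4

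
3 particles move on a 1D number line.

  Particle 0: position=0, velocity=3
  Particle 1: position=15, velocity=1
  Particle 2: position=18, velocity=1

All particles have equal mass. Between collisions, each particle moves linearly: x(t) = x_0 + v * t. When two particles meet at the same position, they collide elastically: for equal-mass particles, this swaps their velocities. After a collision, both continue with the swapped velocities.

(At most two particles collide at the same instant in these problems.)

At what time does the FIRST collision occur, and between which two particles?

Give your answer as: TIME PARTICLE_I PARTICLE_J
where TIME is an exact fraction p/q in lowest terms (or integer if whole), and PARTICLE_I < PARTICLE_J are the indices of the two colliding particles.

Answer: 15/2 0 1

Derivation:
Pair (0,1): pos 0,15 vel 3,1 -> gap=15, closing at 2/unit, collide at t=15/2
Pair (1,2): pos 15,18 vel 1,1 -> not approaching (rel speed 0 <= 0)
Earliest collision: t=15/2 between 0 and 1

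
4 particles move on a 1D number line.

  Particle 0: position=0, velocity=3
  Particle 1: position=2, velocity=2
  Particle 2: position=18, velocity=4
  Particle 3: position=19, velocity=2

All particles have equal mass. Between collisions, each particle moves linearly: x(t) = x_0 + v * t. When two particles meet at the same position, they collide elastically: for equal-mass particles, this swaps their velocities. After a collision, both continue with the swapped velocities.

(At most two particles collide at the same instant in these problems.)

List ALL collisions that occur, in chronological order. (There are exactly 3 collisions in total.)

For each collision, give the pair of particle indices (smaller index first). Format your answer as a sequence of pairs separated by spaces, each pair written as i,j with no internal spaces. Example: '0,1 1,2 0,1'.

Collision at t=1/2: particles 2 and 3 swap velocities; positions: p0=3/2 p1=3 p2=20 p3=20; velocities now: v0=3 v1=2 v2=2 v3=4
Collision at t=2: particles 0 and 1 swap velocities; positions: p0=6 p1=6 p2=23 p3=26; velocities now: v0=2 v1=3 v2=2 v3=4
Collision at t=19: particles 1 and 2 swap velocities; positions: p0=40 p1=57 p2=57 p3=94; velocities now: v0=2 v1=2 v2=3 v3=4

Answer: 2,3 0,1 1,2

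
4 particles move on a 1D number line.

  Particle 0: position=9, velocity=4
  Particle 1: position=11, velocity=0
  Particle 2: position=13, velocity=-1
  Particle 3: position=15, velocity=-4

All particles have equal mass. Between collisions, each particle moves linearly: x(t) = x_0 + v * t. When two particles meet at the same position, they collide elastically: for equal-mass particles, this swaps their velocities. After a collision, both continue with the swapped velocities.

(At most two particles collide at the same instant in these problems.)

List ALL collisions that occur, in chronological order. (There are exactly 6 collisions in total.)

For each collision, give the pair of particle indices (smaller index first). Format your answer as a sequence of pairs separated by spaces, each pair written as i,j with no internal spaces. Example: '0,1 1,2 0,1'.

Collision at t=1/2: particles 0 and 1 swap velocities; positions: p0=11 p1=11 p2=25/2 p3=13; velocities now: v0=0 v1=4 v2=-1 v3=-4
Collision at t=2/3: particles 2 and 3 swap velocities; positions: p0=11 p1=35/3 p2=37/3 p3=37/3; velocities now: v0=0 v1=4 v2=-4 v3=-1
Collision at t=3/4: particles 1 and 2 swap velocities; positions: p0=11 p1=12 p2=12 p3=49/4; velocities now: v0=0 v1=-4 v2=4 v3=-1
Collision at t=4/5: particles 2 and 3 swap velocities; positions: p0=11 p1=59/5 p2=61/5 p3=61/5; velocities now: v0=0 v1=-4 v2=-1 v3=4
Collision at t=1: particles 0 and 1 swap velocities; positions: p0=11 p1=11 p2=12 p3=13; velocities now: v0=-4 v1=0 v2=-1 v3=4
Collision at t=2: particles 1 and 2 swap velocities; positions: p0=7 p1=11 p2=11 p3=17; velocities now: v0=-4 v1=-1 v2=0 v3=4

Answer: 0,1 2,3 1,2 2,3 0,1 1,2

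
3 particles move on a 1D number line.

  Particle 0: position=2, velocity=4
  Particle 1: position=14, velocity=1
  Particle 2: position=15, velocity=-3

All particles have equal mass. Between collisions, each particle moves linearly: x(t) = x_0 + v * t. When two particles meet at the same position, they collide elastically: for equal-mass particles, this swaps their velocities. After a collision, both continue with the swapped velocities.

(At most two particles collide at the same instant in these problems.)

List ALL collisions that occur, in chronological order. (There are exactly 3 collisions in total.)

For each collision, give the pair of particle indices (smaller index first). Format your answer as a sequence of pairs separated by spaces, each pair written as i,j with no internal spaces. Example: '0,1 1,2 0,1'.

Collision at t=1/4: particles 1 and 2 swap velocities; positions: p0=3 p1=57/4 p2=57/4; velocities now: v0=4 v1=-3 v2=1
Collision at t=13/7: particles 0 and 1 swap velocities; positions: p0=66/7 p1=66/7 p2=111/7; velocities now: v0=-3 v1=4 v2=1
Collision at t=4: particles 1 and 2 swap velocities; positions: p0=3 p1=18 p2=18; velocities now: v0=-3 v1=1 v2=4

Answer: 1,2 0,1 1,2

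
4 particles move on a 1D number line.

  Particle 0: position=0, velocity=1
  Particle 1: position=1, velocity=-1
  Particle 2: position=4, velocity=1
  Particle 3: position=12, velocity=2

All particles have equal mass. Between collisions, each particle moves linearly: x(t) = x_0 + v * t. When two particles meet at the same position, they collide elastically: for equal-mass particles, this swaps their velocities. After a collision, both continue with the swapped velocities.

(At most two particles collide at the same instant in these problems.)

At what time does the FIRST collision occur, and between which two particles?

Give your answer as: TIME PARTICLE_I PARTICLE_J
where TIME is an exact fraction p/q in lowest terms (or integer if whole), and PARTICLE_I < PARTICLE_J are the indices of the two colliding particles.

Answer: 1/2 0 1

Derivation:
Pair (0,1): pos 0,1 vel 1,-1 -> gap=1, closing at 2/unit, collide at t=1/2
Pair (1,2): pos 1,4 vel -1,1 -> not approaching (rel speed -2 <= 0)
Pair (2,3): pos 4,12 vel 1,2 -> not approaching (rel speed -1 <= 0)
Earliest collision: t=1/2 between 0 and 1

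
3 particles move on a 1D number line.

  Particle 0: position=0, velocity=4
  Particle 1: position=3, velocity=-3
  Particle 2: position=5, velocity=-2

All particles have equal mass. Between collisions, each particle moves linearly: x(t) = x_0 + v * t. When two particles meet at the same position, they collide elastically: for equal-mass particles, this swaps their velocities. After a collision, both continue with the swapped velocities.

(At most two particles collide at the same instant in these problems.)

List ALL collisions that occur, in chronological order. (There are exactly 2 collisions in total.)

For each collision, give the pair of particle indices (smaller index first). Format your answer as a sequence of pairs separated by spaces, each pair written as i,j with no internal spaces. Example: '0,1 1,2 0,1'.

Answer: 0,1 1,2

Derivation:
Collision at t=3/7: particles 0 and 1 swap velocities; positions: p0=12/7 p1=12/7 p2=29/7; velocities now: v0=-3 v1=4 v2=-2
Collision at t=5/6: particles 1 and 2 swap velocities; positions: p0=1/2 p1=10/3 p2=10/3; velocities now: v0=-3 v1=-2 v2=4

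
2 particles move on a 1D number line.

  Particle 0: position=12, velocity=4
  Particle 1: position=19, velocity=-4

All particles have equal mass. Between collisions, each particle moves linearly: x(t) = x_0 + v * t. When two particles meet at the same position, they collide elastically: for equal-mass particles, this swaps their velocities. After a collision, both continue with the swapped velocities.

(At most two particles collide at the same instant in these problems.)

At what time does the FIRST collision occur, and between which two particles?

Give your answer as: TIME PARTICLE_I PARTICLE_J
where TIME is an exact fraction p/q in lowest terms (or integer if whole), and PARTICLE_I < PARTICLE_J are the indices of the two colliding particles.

Answer: 7/8 0 1

Derivation:
Pair (0,1): pos 12,19 vel 4,-4 -> gap=7, closing at 8/unit, collide at t=7/8
Earliest collision: t=7/8 between 0 and 1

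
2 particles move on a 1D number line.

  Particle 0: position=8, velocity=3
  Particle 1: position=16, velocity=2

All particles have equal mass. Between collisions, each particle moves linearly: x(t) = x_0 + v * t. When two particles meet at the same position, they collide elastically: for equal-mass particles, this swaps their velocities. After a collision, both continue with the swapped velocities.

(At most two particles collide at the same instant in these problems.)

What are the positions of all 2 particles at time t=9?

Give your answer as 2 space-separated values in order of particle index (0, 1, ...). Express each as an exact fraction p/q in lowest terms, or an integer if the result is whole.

Answer: 34 35

Derivation:
Collision at t=8: particles 0 and 1 swap velocities; positions: p0=32 p1=32; velocities now: v0=2 v1=3
Advance to t=9 (no further collisions before then); velocities: v0=2 v1=3; positions = 34 35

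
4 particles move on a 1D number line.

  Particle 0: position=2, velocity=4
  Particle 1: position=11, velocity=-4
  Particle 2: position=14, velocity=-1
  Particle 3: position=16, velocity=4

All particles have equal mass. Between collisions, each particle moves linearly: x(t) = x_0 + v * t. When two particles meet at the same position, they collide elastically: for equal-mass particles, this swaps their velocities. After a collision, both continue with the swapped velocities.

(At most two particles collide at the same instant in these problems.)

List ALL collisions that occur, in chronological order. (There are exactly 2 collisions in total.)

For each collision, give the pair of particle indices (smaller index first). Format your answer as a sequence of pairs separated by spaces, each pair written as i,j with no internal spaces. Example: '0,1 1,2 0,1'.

Answer: 0,1 1,2

Derivation:
Collision at t=9/8: particles 0 and 1 swap velocities; positions: p0=13/2 p1=13/2 p2=103/8 p3=41/2; velocities now: v0=-4 v1=4 v2=-1 v3=4
Collision at t=12/5: particles 1 and 2 swap velocities; positions: p0=7/5 p1=58/5 p2=58/5 p3=128/5; velocities now: v0=-4 v1=-1 v2=4 v3=4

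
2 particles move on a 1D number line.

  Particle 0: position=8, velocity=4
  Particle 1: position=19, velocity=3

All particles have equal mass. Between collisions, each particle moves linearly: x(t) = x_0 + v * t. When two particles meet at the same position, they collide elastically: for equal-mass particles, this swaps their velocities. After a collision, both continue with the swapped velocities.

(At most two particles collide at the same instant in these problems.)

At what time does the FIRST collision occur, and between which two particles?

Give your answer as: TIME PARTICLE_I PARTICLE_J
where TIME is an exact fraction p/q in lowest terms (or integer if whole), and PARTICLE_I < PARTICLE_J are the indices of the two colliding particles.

Pair (0,1): pos 8,19 vel 4,3 -> gap=11, closing at 1/unit, collide at t=11
Earliest collision: t=11 between 0 and 1

Answer: 11 0 1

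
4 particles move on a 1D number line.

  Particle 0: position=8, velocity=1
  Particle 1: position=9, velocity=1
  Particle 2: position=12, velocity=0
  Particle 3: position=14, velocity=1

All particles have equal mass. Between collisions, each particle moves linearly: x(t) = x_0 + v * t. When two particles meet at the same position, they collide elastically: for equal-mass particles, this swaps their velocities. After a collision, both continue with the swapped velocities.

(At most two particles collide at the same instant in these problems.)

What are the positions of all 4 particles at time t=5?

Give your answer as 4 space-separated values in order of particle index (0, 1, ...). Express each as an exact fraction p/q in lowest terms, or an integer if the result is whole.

Collision at t=3: particles 1 and 2 swap velocities; positions: p0=11 p1=12 p2=12 p3=17; velocities now: v0=1 v1=0 v2=1 v3=1
Collision at t=4: particles 0 and 1 swap velocities; positions: p0=12 p1=12 p2=13 p3=18; velocities now: v0=0 v1=1 v2=1 v3=1
Advance to t=5 (no further collisions before then); velocities: v0=0 v1=1 v2=1 v3=1; positions = 12 13 14 19

Answer: 12 13 14 19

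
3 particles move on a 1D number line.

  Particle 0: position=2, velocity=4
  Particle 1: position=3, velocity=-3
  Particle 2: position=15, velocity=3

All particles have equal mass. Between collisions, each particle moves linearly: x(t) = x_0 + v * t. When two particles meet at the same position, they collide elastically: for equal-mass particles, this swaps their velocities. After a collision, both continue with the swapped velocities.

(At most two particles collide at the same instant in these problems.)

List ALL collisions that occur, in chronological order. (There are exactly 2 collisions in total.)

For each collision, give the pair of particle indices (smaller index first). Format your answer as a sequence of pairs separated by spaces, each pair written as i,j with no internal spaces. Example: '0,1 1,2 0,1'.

Collision at t=1/7: particles 0 and 1 swap velocities; positions: p0=18/7 p1=18/7 p2=108/7; velocities now: v0=-3 v1=4 v2=3
Collision at t=13: particles 1 and 2 swap velocities; positions: p0=-36 p1=54 p2=54; velocities now: v0=-3 v1=3 v2=4

Answer: 0,1 1,2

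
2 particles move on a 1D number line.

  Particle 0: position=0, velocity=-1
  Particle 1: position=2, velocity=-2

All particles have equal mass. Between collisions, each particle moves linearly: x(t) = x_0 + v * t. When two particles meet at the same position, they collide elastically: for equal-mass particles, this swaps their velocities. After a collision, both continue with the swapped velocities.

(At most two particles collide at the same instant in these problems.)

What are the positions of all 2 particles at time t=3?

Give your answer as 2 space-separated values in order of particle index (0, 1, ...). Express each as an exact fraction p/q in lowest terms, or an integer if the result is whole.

Collision at t=2: particles 0 and 1 swap velocities; positions: p0=-2 p1=-2; velocities now: v0=-2 v1=-1
Advance to t=3 (no further collisions before then); velocities: v0=-2 v1=-1; positions = -4 -3

Answer: -4 -3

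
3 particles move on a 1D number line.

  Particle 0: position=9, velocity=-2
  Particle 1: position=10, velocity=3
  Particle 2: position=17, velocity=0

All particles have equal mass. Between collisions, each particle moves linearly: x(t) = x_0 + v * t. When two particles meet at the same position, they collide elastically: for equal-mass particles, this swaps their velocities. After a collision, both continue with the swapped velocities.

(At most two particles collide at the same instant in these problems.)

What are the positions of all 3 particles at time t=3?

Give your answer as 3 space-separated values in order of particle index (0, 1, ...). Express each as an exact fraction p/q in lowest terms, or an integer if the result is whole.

Collision at t=7/3: particles 1 and 2 swap velocities; positions: p0=13/3 p1=17 p2=17; velocities now: v0=-2 v1=0 v2=3
Advance to t=3 (no further collisions before then); velocities: v0=-2 v1=0 v2=3; positions = 3 17 19

Answer: 3 17 19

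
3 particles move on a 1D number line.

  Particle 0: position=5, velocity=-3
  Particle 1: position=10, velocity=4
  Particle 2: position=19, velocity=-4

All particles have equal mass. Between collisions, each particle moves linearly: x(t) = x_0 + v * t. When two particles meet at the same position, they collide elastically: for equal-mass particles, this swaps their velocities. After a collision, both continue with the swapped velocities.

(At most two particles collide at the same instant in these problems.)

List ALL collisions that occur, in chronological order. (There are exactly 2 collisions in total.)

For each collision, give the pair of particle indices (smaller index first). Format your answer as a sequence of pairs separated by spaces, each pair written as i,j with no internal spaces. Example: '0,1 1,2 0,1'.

Answer: 1,2 0,1

Derivation:
Collision at t=9/8: particles 1 and 2 swap velocities; positions: p0=13/8 p1=29/2 p2=29/2; velocities now: v0=-3 v1=-4 v2=4
Collision at t=14: particles 0 and 1 swap velocities; positions: p0=-37 p1=-37 p2=66; velocities now: v0=-4 v1=-3 v2=4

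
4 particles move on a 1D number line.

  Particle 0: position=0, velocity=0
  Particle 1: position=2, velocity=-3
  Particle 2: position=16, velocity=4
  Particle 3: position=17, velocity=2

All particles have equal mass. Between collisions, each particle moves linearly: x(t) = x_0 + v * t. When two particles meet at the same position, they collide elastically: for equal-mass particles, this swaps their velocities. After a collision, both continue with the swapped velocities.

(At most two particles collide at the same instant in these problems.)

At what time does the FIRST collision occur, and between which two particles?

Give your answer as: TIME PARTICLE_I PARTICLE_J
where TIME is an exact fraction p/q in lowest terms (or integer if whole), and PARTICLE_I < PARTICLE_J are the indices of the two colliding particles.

Answer: 1/2 2 3

Derivation:
Pair (0,1): pos 0,2 vel 0,-3 -> gap=2, closing at 3/unit, collide at t=2/3
Pair (1,2): pos 2,16 vel -3,4 -> not approaching (rel speed -7 <= 0)
Pair (2,3): pos 16,17 vel 4,2 -> gap=1, closing at 2/unit, collide at t=1/2
Earliest collision: t=1/2 between 2 and 3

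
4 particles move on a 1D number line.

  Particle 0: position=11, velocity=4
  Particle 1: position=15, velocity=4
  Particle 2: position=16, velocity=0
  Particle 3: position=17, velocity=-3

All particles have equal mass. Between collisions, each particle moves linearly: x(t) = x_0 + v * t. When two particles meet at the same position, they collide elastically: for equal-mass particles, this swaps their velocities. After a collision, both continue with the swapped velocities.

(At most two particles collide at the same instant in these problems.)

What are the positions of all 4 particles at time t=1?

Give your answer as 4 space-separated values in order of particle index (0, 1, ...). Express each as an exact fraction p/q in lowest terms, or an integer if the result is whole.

Answer: 14 15 16 19

Derivation:
Collision at t=1/4: particles 1 and 2 swap velocities; positions: p0=12 p1=16 p2=16 p3=65/4; velocities now: v0=4 v1=0 v2=4 v3=-3
Collision at t=2/7: particles 2 and 3 swap velocities; positions: p0=85/7 p1=16 p2=113/7 p3=113/7; velocities now: v0=4 v1=0 v2=-3 v3=4
Collision at t=1/3: particles 1 and 2 swap velocities; positions: p0=37/3 p1=16 p2=16 p3=49/3; velocities now: v0=4 v1=-3 v2=0 v3=4
Collision at t=6/7: particles 0 and 1 swap velocities; positions: p0=101/7 p1=101/7 p2=16 p3=129/7; velocities now: v0=-3 v1=4 v2=0 v3=4
Advance to t=1 (no further collisions before then); velocities: v0=-3 v1=4 v2=0 v3=4; positions = 14 15 16 19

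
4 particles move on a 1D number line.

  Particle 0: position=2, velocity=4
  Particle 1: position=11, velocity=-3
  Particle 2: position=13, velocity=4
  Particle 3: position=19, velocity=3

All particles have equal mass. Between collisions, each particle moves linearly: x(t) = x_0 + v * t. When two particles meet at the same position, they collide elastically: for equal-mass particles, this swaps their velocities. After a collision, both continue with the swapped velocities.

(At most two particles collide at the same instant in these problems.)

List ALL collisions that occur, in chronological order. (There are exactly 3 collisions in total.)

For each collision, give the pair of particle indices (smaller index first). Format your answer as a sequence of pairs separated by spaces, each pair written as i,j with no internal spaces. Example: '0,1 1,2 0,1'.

Collision at t=9/7: particles 0 and 1 swap velocities; positions: p0=50/7 p1=50/7 p2=127/7 p3=160/7; velocities now: v0=-3 v1=4 v2=4 v3=3
Collision at t=6: particles 2 and 3 swap velocities; positions: p0=-7 p1=26 p2=37 p3=37; velocities now: v0=-3 v1=4 v2=3 v3=4
Collision at t=17: particles 1 and 2 swap velocities; positions: p0=-40 p1=70 p2=70 p3=81; velocities now: v0=-3 v1=3 v2=4 v3=4

Answer: 0,1 2,3 1,2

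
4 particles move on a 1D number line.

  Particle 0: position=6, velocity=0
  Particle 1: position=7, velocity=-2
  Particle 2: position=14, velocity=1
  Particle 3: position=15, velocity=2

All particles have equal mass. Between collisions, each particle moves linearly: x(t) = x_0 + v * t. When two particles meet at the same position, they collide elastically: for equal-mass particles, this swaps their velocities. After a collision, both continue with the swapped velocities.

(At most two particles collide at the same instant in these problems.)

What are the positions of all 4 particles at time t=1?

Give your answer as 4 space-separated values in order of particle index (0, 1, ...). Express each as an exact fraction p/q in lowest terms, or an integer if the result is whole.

Collision at t=1/2: particles 0 and 1 swap velocities; positions: p0=6 p1=6 p2=29/2 p3=16; velocities now: v0=-2 v1=0 v2=1 v3=2
Advance to t=1 (no further collisions before then); velocities: v0=-2 v1=0 v2=1 v3=2; positions = 5 6 15 17

Answer: 5 6 15 17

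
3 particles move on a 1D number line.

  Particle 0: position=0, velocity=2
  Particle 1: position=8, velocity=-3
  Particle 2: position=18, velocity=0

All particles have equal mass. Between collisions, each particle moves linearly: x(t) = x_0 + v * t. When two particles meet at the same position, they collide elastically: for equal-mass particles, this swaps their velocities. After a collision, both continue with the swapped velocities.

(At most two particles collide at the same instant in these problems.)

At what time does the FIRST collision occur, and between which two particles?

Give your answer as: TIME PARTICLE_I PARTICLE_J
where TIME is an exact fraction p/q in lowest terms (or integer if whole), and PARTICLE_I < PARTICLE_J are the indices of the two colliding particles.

Pair (0,1): pos 0,8 vel 2,-3 -> gap=8, closing at 5/unit, collide at t=8/5
Pair (1,2): pos 8,18 vel -3,0 -> not approaching (rel speed -3 <= 0)
Earliest collision: t=8/5 between 0 and 1

Answer: 8/5 0 1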